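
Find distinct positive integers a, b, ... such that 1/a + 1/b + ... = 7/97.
1/14 + 1/1358

Greedy algorithm:
7/97: ceiling(97/7) = 14, use 1/14
1/1358: ceiling(1358/1) = 1358, use 1/1358
Result: 7/97 = 1/14 + 1/1358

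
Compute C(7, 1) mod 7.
0

Using Lucas' theorem:
Write n=7 and k=1 in base 7:
n in base 7: [1, 0]
k in base 7: [0, 1]
C(7,1) mod 7 = ∏ C(n_i, k_i) mod 7
Digit binomials (mod 7): C(1,0) = 1; C(0,1) = 0 (k_i > n_i)
Product: 1 × 0 = 0 ≡ 0 (mod 7)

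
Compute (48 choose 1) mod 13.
9

Using Lucas' theorem:
Write n=48 and k=1 in base 13:
n in base 13: [3, 9]
k in base 13: [0, 1]
C(48,1) mod 13 = ∏ C(n_i, k_i) mod 13
Digit binomials (mod 13): C(3,0) = 1; C(9,1) = 9
Product: 1 × 9 = 9 ≡ 9 (mod 13)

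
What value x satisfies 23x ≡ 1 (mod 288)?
263

gcd(23, 288) = 1, so the inverse exists.
Extended Euclidean algorithm on (288, 23):
288 = 12 × 23 + 12  ⟹  12 = (1)·288 + (-12)·23
23 = 1 × 12 + 11  ⟹  11 = (-1)·288 + (13)·23
12 = 1 × 11 + 1  ⟹  1 = (2)·288 + (-25)·23
So (-25)·23 ≡ 1 (mod 288), i.e. 23^(-1) ≡ -25 ≡ 263 (mod 288).
Check: 23 × 263 = 6049 ≡ 1 (mod 288)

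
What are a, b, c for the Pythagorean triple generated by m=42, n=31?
(803, 2604, 2725)

Euclid's formula: a = m² - n², b = 2mn, c = m² + n²
m = 42, n = 31
a = 42² - 31² = 1764 - 961 = 803
b = 2 × 42 × 31 = 2604
c = 42² + 31² = 1764 + 961 = 2725
Verification: 803² + 2604² = 644809 + 6780816 = 7425625 = 2725² ✓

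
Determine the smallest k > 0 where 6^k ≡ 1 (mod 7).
2

7 is prime, so ord(6) divides φ(7) = 6.
Divisors of 6: 1, 2, 3, 6.
Repeated squaring: 6^1 ≡ 6, 6^2 ≡ 1, 6^4 ≡ 1 (mod 7).
Test 6^d mod 7 for each divisor d in increasing order:
6^1 ≡ 6
6^2 ≡ 1  ← first divisor giving 1
The order is 2.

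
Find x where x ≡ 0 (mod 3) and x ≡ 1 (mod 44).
45

Using Chinese Remainder Theorem:
M = 3 × 44 = 132
M1 = 44, M2 = 3
y1 = 44^(-1) mod 3 = 2
y2 = 3^(-1) mod 44 = 15
x = (0×44×2 + 1×3×15) mod 132 = 45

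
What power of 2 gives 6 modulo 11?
9

Baby-step giant-step with step n = ⌈√11⌉ = 4.
Baby steps 2^j mod 11 (j:value) for j=0..3: 0:1, 1:2, 2:4, 3:8.
Giant-step multiplier: 2^(-4) ≡ 2^(10-4) = 2^6 ≡ 9 (mod 11).
Giant steps γ_i = 6·9^i mod 11: γ_0=6, γ_1=10, γ_2=2 (in table at j=1).
x = i·n + j = 2·4 + 1 = 9.
Check: 2^9 ≡ 6 (mod 11).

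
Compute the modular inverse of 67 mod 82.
71

gcd(67, 82) = 1, so the inverse exists.
Extended Euclidean algorithm on (82, 67):
82 = 1 × 67 + 15  ⟹  15 = (1)·82 + (-1)·67
67 = 4 × 15 + 7  ⟹  7 = (-4)·82 + (5)·67
15 = 2 × 7 + 1  ⟹  1 = (9)·82 + (-11)·67
So (-11)·67 ≡ 1 (mod 82), i.e. 67^(-1) ≡ -11 ≡ 71 (mod 82).
Check: 67 × 71 = 4757 ≡ 1 (mod 82)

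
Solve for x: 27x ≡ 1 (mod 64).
19

gcd(27, 64) = 1, so the inverse exists.
Extended Euclidean algorithm on (64, 27):
64 = 2 × 27 + 10  ⟹  10 = (1)·64 + (-2)·27
27 = 2 × 10 + 7  ⟹  7 = (-2)·64 + (5)·27
10 = 1 × 7 + 3  ⟹  3 = (3)·64 + (-7)·27
7 = 2 × 3 + 1  ⟹  1 = (-8)·64 + (19)·27
So (19)·27 ≡ 1 (mod 64), i.e. 27^(-1) ≡ 19 (mod 64).
Check: 27 × 19 = 513 ≡ 1 (mod 64)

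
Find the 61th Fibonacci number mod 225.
161

Matrix identity: Q^n = [[F_(n+1), F_n], [F_n, F_(n-1)]] with Q = [[1,1],[1,0]].
n = 61 = 111101₂. Square-and-multiply, entries mod 225:
Q^1 = [[1,1],[1,0]]
Q^3 = (Q^1)²·Q = [[3,2],[2,1]]
Q^7 = (Q^3)²·Q = [[21,13],[13,8]]
Q^15 = (Q^7)²·Q = [[87,160],[160,152]]
Q^30 = (Q^15)² = [[94,215],[215,104]]
Q^61 = (Q^30)²·Q = [[206,161],[161,45]]
F_61 mod 225 = Q^61[0][1] = 161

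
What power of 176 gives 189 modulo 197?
9

Baby-step giant-step with step n = ⌈√197⌉ = 15.
Baby steps 176^j mod 197 (j:value) for j=0..14: 0:1, 1:176, 2:47, 3:195, 4:42, 5:103, 6:4, 7:113, 8:188, 9:189, 10:168, 11:18, 12:16, 13:58, 14:161.
h = 189 is already in the table at j=9, so x = 9.
Check: 176^9 ≡ 189 (mod 197).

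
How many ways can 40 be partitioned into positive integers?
37338

p(n) counts ways to write n as a sum of positive integers (order ignored).
Euler's pentagonal recurrence: p(k) = p(k-1) + p(k-2) - p(k-5) - p(k-7) + p(k-12) + p(k-15) - ... (offsets j(3j∓1)/2, signs ++--, p(0)=1, p(<0)=0).
DP table for k = 0..39: p(0)=1, p(1)=1, p(2)=2, p(3)=3, p(4)=5, p(5)=7, p(6)=11, p(7)=15, p(8)=22, p(9)=30, p(10)=42, p(11)=56, p(12)=77, p(13)=101, p(14)=135, p(15)=176, p(16)=231, p(17)=297, p(18)=385, p(19)=490, p(20)=627, p(21)=792, p(22)=1002, p(23)=1255, p(24)=1575, p(25)=1958, p(26)=2436, p(27)=3010, p(28)=3718, p(29)=4565, p(30)=5604, p(31)=6842, p(32)=8349, p(33)=10143, p(34)=12310, p(35)=14883, p(36)=17977, p(37)=21637, p(38)=26015, p(39)=31185.
Final step: p(40) = p(39) + p(38) - p(35) - p(33) + p(28) + p(25) - p(18) - p(14) + p(5) + p(0)
= 31185 + 26015 - 14883 - 10143 + 3718 + 1958 - 385 - 135 + 7 + 1
= 37338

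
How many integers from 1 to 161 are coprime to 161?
132

161 = 7 × 23
φ(n) = n × ∏(1 - 1/p) for each prime p dividing n
φ(161) = 161 × (1 - 1/7) × (1 - 1/23) = 132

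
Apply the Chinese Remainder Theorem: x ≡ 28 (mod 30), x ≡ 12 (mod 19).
88

Using Chinese Remainder Theorem:
M = 30 × 19 = 570
M1 = 19, M2 = 30
y1 = 19^(-1) mod 30 = 19
y2 = 30^(-1) mod 19 = 7
x = (28×19×19 + 12×30×7) mod 570 = 88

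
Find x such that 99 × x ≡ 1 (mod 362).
245

gcd(99, 362) = 1, so the inverse exists.
Extended Euclidean algorithm on (362, 99):
362 = 3 × 99 + 65  ⟹  65 = (1)·362 + (-3)·99
99 = 1 × 65 + 34  ⟹  34 = (-1)·362 + (4)·99
65 = 1 × 34 + 31  ⟹  31 = (2)·362 + (-7)·99
34 = 1 × 31 + 3  ⟹  3 = (-3)·362 + (11)·99
31 = 10 × 3 + 1  ⟹  1 = (32)·362 + (-117)·99
So (-117)·99 ≡ 1 (mod 362), i.e. 99^(-1) ≡ -117 ≡ 245 (mod 362).
Check: 99 × 245 = 24255 ≡ 1 (mod 362)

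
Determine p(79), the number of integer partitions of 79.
13848650

p(n) counts ways to write n as a sum of positive integers (order ignored).
Euler's pentagonal recurrence: p(k) = p(k-1) + p(k-2) - p(k-5) - p(k-7) + p(k-12) + p(k-15) - ... (offsets j(3j∓1)/2, signs ++--, p(0)=1, p(<0)=0).
DP table for k = 0..78: p(0)=1, p(1)=1, p(2)=2, p(3)=3, p(4)=5, p(5)=7, p(6)=11, p(7)=15, p(8)=22, p(9)=30, p(10)=42, p(11)=56, p(12)=77, p(13)=101, p(14)=135, p(15)=176, p(16)=231, p(17)=297, p(18)=385, p(19)=490, p(20)=627, p(21)=792, p(22)=1002, p(23)=1255, p(24)=1575, p(25)=1958, p(26)=2436, p(27)=3010, p(28)=3718, p(29)=4565, p(30)=5604, p(31)=6842, p(32)=8349, p(33)=10143, p(34)=12310, p(35)=14883, p(36)=17977, p(37)=21637, p(38)=26015, p(39)=31185, p(40)=37338, p(41)=44583, p(42)=53174, p(43)=63261, p(44)=75175, p(45)=89134, p(46)=105558, p(47)=124754, p(48)=147273, p(49)=173525, p(50)=204226, p(51)=239943, p(52)=281589, p(53)=329931, p(54)=386155, p(55)=451276, p(56)=526823, p(57)=614154, p(58)=715220, p(59)=831820, p(60)=966467, p(61)=1121505, p(62)=1300156, p(63)=1505499, p(64)=1741630, p(65)=2012558, p(66)=2323520, p(67)=2679689, p(68)=3087735, p(69)=3554345, p(70)=4087968, p(71)=4697205, p(72)=5392783, p(73)=6185689, p(74)=7089500, p(75)=8118264, p(76)=9289091, p(77)=10619863, p(78)=12132164.
Final step: p(79) = p(78) + p(77) - p(74) - p(72) + p(67) + p(64) - p(57) - p(53) + p(44) + p(39) - p(28) - p(22) + p(9) + p(2)
= 12132164 + 10619863 - 7089500 - 5392783 + 2679689 + 1741630 - 614154 - 329931 + 75175 + 31185 - 3718 - 1002 + 30 + 2
= 13848650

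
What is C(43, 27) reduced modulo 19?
0

Using Lucas' theorem:
Write n=43 and k=27 in base 19:
n in base 19: [2, 5]
k in base 19: [1, 8]
C(43,27) mod 19 = ∏ C(n_i, k_i) mod 19
Digit binomials (mod 19): C(2,1) = 2; C(5,8) = 0 (k_i > n_i)
Product: 2 × 0 = 0 ≡ 0 (mod 19)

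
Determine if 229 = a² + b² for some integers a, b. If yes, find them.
2² + 15² (a=2, b=15)

Factorization: 229 = 229
By Fermat: n is sum of two squares iff every prime p ≡ 3 (mod 4) appears to even power.
All primes ≡ 3 (mod 4) appear to even power.
Search a = 0, 1, 2, … for 229 - a² a perfect square: first hit at a = 2: 229 - 4 = 225 = 15².
229 = 2² + 15² = 4 + 225 ✓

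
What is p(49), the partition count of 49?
173525

p(n) counts ways to write n as a sum of positive integers (order ignored).
Euler's pentagonal recurrence: p(k) = p(k-1) + p(k-2) - p(k-5) - p(k-7) + p(k-12) + p(k-15) - ... (offsets j(3j∓1)/2, signs ++--, p(0)=1, p(<0)=0).
DP table for k = 0..48: p(0)=1, p(1)=1, p(2)=2, p(3)=3, p(4)=5, p(5)=7, p(6)=11, p(7)=15, p(8)=22, p(9)=30, p(10)=42, p(11)=56, p(12)=77, p(13)=101, p(14)=135, p(15)=176, p(16)=231, p(17)=297, p(18)=385, p(19)=490, p(20)=627, p(21)=792, p(22)=1002, p(23)=1255, p(24)=1575, p(25)=1958, p(26)=2436, p(27)=3010, p(28)=3718, p(29)=4565, p(30)=5604, p(31)=6842, p(32)=8349, p(33)=10143, p(34)=12310, p(35)=14883, p(36)=17977, p(37)=21637, p(38)=26015, p(39)=31185, p(40)=37338, p(41)=44583, p(42)=53174, p(43)=63261, p(44)=75175, p(45)=89134, p(46)=105558, p(47)=124754, p(48)=147273.
Final step: p(49) = p(48) + p(47) - p(44) - p(42) + p(37) + p(34) - p(27) - p(23) + p(14) + p(9)
= 147273 + 124754 - 75175 - 53174 + 21637 + 12310 - 3010 - 1255 + 135 + 30
= 173525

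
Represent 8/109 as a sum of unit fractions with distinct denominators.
1/14 + 1/509 + 1/776734

Greedy algorithm:
8/109: ceiling(109/8) = 14, use 1/14
3/1526: ceiling(1526/3) = 509, use 1/509
1/776734: ceiling(776734/1) = 776734, use 1/776734
Result: 8/109 = 1/14 + 1/509 + 1/776734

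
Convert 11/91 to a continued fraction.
[0; 8, 3, 1, 2]

Euclidean algorithm steps:
11 = 0 × 91 + 11
91 = 8 × 11 + 3
11 = 3 × 3 + 2
3 = 1 × 2 + 1
2 = 2 × 1 + 0
Continued fraction: [0; 8, 3, 1, 2]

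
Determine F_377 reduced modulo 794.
567

Matrix identity: Q^n = [[F_(n+1), F_n], [F_n, F_(n-1)]] with Q = [[1,1],[1,0]].
n = 377 = 101111001₂. Square-and-multiply, entries mod 794:
Q^1 = [[1,1],[1,0]]
Q^2 = (Q^1)² = [[2,1],[1,1]]
Q^5 = (Q^2)²·Q = [[8,5],[5,3]]
Q^11 = (Q^5)²·Q = [[144,89],[89,55]]
Q^23 = (Q^11)²·Q = [[316,73],[73,243]]
Q^47 = (Q^23)²·Q = [[690,377],[377,313]]
Q^94 = (Q^47)² = [[497,187],[187,310]]
Q^188 = (Q^94)² = [[108,49],[49,59]]
Q^377 = (Q^188)²·Q = [[16,567],[567,243]]
F_377 mod 794 = Q^377[0][1] = 567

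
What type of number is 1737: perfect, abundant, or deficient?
deficient

Proper divisors of 1737: sum = 1 + 3 + 9 + 193 + 579 = 785
Since 785 < 1737, 1737 is deficient.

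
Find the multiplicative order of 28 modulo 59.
29

59 is prime, so ord(28) divides φ(59) = 58.
Divisors of 58: 1, 2, 29, 58.
Repeated squaring: 28^1 ≡ 28, 28^2 ≡ 17, 28^4 ≡ 53, 28^8 ≡ 36, 28^16 ≡ 57, 28^32 ≡ 4 (mod 59).
Test 28^d mod 59 for each divisor d in increasing order:
28^1 ≡ 28
28^2 ≡ 17
28^29 = 28^16·28^8·28^4·28^1 ≡ 1  ← first divisor giving 1
The order is 29.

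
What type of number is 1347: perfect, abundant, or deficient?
deficient

Proper divisors of 1347: sum = 1 + 3 + 449 = 453
Since 453 < 1347, 1347 is deficient.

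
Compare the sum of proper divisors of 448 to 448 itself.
abundant

Proper divisors of 448: sum = 1 + 2 + 4 + 7 + 8 + 14 + 16 + 28 + 32 + 56 + 64 + 112 + 224 = 568
Since 568 > 448, 448 is abundant.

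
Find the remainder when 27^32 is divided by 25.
21

Repeated squaring. Binary of 32 = 100000.
27^1 ≡ 2 (mod 25); 27^2 ≡ 4 (mod 25); 27^4 ≡ 16 (mod 25); 27^8 ≡ 6 (mod 25); 27^16 ≡ 11 (mod 25); 27^32 ≡ 21 (mod 25)
27^32 = 27^32 ≡ 21 (mod 25)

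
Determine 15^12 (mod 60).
45

Repeated squaring. Binary of 12 = 1100.
15^1 ≡ 15 (mod 60); 15^2 ≡ 45 (mod 60); 15^4 ≡ 45 (mod 60); 15^8 ≡ 45 (mod 60)
15^12 = 15^4 × 15^8 ≡ 45 (mod 60)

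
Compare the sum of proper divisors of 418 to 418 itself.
deficient

Proper divisors of 418: sum = 1 + 2 + 11 + 19 + 22 + 38 + 209 = 302
Since 302 < 418, 418 is deficient.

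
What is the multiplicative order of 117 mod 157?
78

157 is prime, so ord(117) divides φ(157) = 156.
Divisors of 156: 1, 2, 3, 4, 6, 12, 13, 26, 39, 52, 78, 156.
Repeated squaring: 117^1 ≡ 117, 117^2 ≡ 30, 117^4 ≡ 115, 117^8 ≡ 37, 117^16 ≡ 113, 117^32 ≡ 52, 117^64 ≡ 35, 117^128 ≡ 126 (mod 157).
Test 117^d mod 157 for each divisor d in increasing order:
117^1 ≡ 117
117^2 ≡ 30
117^3 = 117^2·117^1 ≡ 56
117^4 ≡ 115
117^6 = 117^4·117^2 ≡ 153
117^12 = 117^8·117^4 ≡ 16
117^13 = 117^8·117^4·117^1 ≡ 145
117^26 = 117^16·117^8·117^2 ≡ 144
117^39 = 117^32·117^4·117^2·117^1 ≡ 156
117^52 = 117^32·117^16·117^4 ≡ 12
117^78 = 117^64·117^8·117^4·117^2 ≡ 1  ← first divisor giving 1
The order is 78.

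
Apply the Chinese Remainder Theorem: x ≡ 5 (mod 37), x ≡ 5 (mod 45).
5

Using Chinese Remainder Theorem:
M = 37 × 45 = 1665
M1 = 45, M2 = 37
y1 = 45^(-1) mod 37 = 14
y2 = 37^(-1) mod 45 = 28
x = (5×45×14 + 5×37×28) mod 1665 = 5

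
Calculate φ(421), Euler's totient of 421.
420

421 = 421
φ(n) = n × ∏(1 - 1/p) for each prime p dividing n
φ(421) = 421 × (1 - 1/421) = 420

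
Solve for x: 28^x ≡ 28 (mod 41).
1

Baby-step giant-step with step n = ⌈√41⌉ = 7.
Baby steps 28^j mod 41 (j:value) for j=0..6: 0:1, 1:28, 2:5, 3:17, 4:25, 5:3, 6:2.
h = 28 is already in the table at j=1, so x = 1.
Check: 28^1 ≡ 28 (mod 41).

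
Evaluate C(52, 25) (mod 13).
0

Using Lucas' theorem:
Write n=52 and k=25 in base 13:
n in base 13: [4, 0]
k in base 13: [1, 12]
C(52,25) mod 13 = ∏ C(n_i, k_i) mod 13
Digit binomials (mod 13): C(4,1) = 4; C(0,12) = 0 (k_i > n_i)
Product: 4 × 0 = 0 ≡ 0 (mod 13)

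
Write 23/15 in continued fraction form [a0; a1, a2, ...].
[1; 1, 1, 7]

Euclidean algorithm steps:
23 = 1 × 15 + 8
15 = 1 × 8 + 7
8 = 1 × 7 + 1
7 = 7 × 1 + 0
Continued fraction: [1; 1, 1, 7]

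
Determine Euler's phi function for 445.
352

445 = 5 × 89
φ(n) = n × ∏(1 - 1/p) for each prime p dividing n
φ(445) = 445 × (1 - 1/5) × (1 - 1/89) = 352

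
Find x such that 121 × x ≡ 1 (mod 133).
11

gcd(121, 133) = 1, so the inverse exists.
Extended Euclidean algorithm on (133, 121):
133 = 1 × 121 + 12  ⟹  12 = (1)·133 + (-1)·121
121 = 10 × 12 + 1  ⟹  1 = (-10)·133 + (11)·121
So (11)·121 ≡ 1 (mod 133), i.e. 121^(-1) ≡ 11 (mod 133).
Check: 121 × 11 = 1331 ≡ 1 (mod 133)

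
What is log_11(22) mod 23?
11

Baby-step giant-step with step n = ⌈√23⌉ = 5.
Baby steps 11^j mod 23 (j:value) for j=0..4: 0:1, 1:11, 2:6, 3:20, 4:13.
Giant-step multiplier: 11^(-5) ≡ 11^(22-5) = 11^17 ≡ 14 (mod 23).
Giant steps γ_i = 22·14^i mod 23: γ_0=22, γ_1=9, γ_2=11 (in table at j=1).
x = i·n + j = 2·5 + 1 = 11.
Check: 11^11 ≡ 22 (mod 23).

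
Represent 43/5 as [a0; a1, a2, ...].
[8; 1, 1, 2]

Euclidean algorithm steps:
43 = 8 × 5 + 3
5 = 1 × 3 + 2
3 = 1 × 2 + 1
2 = 2 × 1 + 0
Continued fraction: [8; 1, 1, 2]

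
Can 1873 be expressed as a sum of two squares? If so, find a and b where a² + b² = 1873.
28² + 33² (a=28, b=33)

Factorization: 1873 = 1873
By Fermat: n is sum of two squares iff every prime p ≡ 3 (mod 4) appears to even power.
All primes ≡ 3 (mod 4) appear to even power.
Search a = 0, 1, 2, … for 1873 - a² a perfect square: first hit at a = 28: 1873 - 784 = 1089 = 33².
1873 = 28² + 33² = 784 + 1089 ✓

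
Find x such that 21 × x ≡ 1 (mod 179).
162

gcd(21, 179) = 1, so the inverse exists.
Extended Euclidean algorithm on (179, 21):
179 = 8 × 21 + 11  ⟹  11 = (1)·179 + (-8)·21
21 = 1 × 11 + 10  ⟹  10 = (-1)·179 + (9)·21
11 = 1 × 10 + 1  ⟹  1 = (2)·179 + (-17)·21
So (-17)·21 ≡ 1 (mod 179), i.e. 21^(-1) ≡ -17 ≡ 162 (mod 179).
Check: 21 × 162 = 3402 ≡ 1 (mod 179)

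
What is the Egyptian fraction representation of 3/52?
1/18 + 1/468

Greedy algorithm:
3/52: ceiling(52/3) = 18, use 1/18
1/468: ceiling(468/1) = 468, use 1/468
Result: 3/52 = 1/18 + 1/468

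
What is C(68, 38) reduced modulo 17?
0

Using Lucas' theorem:
Write n=68 and k=38 in base 17:
n in base 17: [4, 0]
k in base 17: [2, 4]
C(68,38) mod 17 = ∏ C(n_i, k_i) mod 17
Digit binomials (mod 17): C(4,2) = 6; C(0,4) = 0 (k_i > n_i)
Product: 6 × 0 = 0 ≡ 0 (mod 17)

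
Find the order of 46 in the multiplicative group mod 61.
30

61 is prime, so ord(46) divides φ(61) = 60.
Divisors of 60: 1, 2, 3, 4, 5, 6, 10, 12, 15, 20, 30, 60.
Repeated squaring: 46^1 ≡ 46, 46^2 ≡ 42, 46^4 ≡ 56, 46^8 ≡ 25, 46^16 ≡ 15, 46^32 ≡ 42 (mod 61).
Test 46^d mod 61 for each divisor d in increasing order:
46^1 ≡ 46
46^2 ≡ 42
46^3 = 46^2·46^1 ≡ 41
46^4 ≡ 56
46^5 = 46^4·46^1 ≡ 14
46^6 = 46^4·46^2 ≡ 34
46^10 = 46^8·46^2 ≡ 13
46^12 = 46^8·46^4 ≡ 58
46^15 = 46^8·46^4·46^2·46^1 ≡ 60
46^20 = 46^16·46^4 ≡ 47
46^30 = 46^16·46^8·46^4·46^2 ≡ 1  ← first divisor giving 1
The order is 30.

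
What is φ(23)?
22

23 = 23
φ(n) = n × ∏(1 - 1/p) for each prime p dividing n
φ(23) = 23 × (1 - 1/23) = 22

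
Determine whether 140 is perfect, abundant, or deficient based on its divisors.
abundant

Proper divisors of 140: sum = 1 + 2 + 4 + 5 + 7 + 10 + 14 + 20 + 28 + 35 + 70 = 196
Since 196 > 140, 140 is abundant.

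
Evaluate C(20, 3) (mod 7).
6

Using Lucas' theorem:
Write n=20 and k=3 in base 7:
n in base 7: [2, 6]
k in base 7: [0, 3]
C(20,3) mod 7 = ∏ C(n_i, k_i) mod 7
Digit binomials (mod 7): C(2,0) = 1; C(6,3) = 20 ≡ 6
Product: 1 × 6 = 6 ≡ 6 (mod 7)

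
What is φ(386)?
192

386 = 2 × 193
φ(n) = n × ∏(1 - 1/p) for each prime p dividing n
φ(386) = 386 × (1 - 1/2) × (1 - 1/193) = 192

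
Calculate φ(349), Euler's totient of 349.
348

349 = 349
φ(n) = n × ∏(1 - 1/p) for each prime p dividing n
φ(349) = 349 × (1 - 1/349) = 348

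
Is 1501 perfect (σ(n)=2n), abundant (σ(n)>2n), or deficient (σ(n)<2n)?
deficient

Proper divisors of 1501: sum = 1 + 19 + 79 = 99
Since 99 < 1501, 1501 is deficient.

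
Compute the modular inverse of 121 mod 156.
49

gcd(121, 156) = 1, so the inverse exists.
Extended Euclidean algorithm on (156, 121):
156 = 1 × 121 + 35  ⟹  35 = (1)·156 + (-1)·121
121 = 3 × 35 + 16  ⟹  16 = (-3)·156 + (4)·121
35 = 2 × 16 + 3  ⟹  3 = (7)·156 + (-9)·121
16 = 5 × 3 + 1  ⟹  1 = (-38)·156 + (49)·121
So (49)·121 ≡ 1 (mod 156), i.e. 121^(-1) ≡ 49 (mod 156).
Check: 121 × 49 = 5929 ≡ 1 (mod 156)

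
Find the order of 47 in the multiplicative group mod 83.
82

83 is prime, so ord(47) divides φ(83) = 82.
Divisors of 82: 1, 2, 41, 82.
Repeated squaring: 47^1 ≡ 47, 47^2 ≡ 51, 47^4 ≡ 28, 47^8 ≡ 37, 47^16 ≡ 41, 47^32 ≡ 21, 47^64 ≡ 26 (mod 83).
Test 47^d mod 83 for each divisor d in increasing order:
47^1 ≡ 47
47^2 ≡ 51
47^41 = 47^32·47^8·47^1 ≡ 82
47^82 = 47^64·47^16·47^2 ≡ 1  ← first divisor giving 1
The order is 82.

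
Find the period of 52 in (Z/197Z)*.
196

197 is prime, so ord(52) divides φ(197) = 196.
Divisors of 196: 1, 2, 4, 7, 14, 28, 49, 98, 196.
Repeated squaring: 52^1 ≡ 52, 52^2 ≡ 143, 52^4 ≡ 158, 52^8 ≡ 142, 52^16 ≡ 70, 52^32 ≡ 172, 52^64 ≡ 34, 52^128 ≡ 171 (mod 197).
Test 52^d mod 197 for each divisor d in increasing order:
52^1 ≡ 52
52^2 ≡ 143
52^4 ≡ 158
52^7 = 52^4·52^2·52^1 ≡ 177
52^14 = 52^8·52^4·52^2 ≡ 6
52^28 = 52^16·52^8·52^4 ≡ 36
52^49 = 52^32·52^16·52^1 ≡ 14
52^98 = 52^64·52^32·52^2 ≡ 196
52^196 = 52^128·52^64·52^4 ≡ 1  ← first divisor giving 1
The order is 196.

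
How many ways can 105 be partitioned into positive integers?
342325709

p(n) counts ways to write n as a sum of positive integers (order ignored).
Euler's pentagonal recurrence: p(k) = p(k-1) + p(k-2) - p(k-5) - p(k-7) + p(k-12) + p(k-15) - ... (offsets j(3j∓1)/2, signs ++--, p(0)=1, p(<0)=0).
DP table for k = 0..104: p(0)=1, p(1)=1, p(2)=2, p(3)=3, p(4)=5, p(5)=7, p(6)=11, p(7)=15, p(8)=22, p(9)=30, p(10)=42, p(11)=56, p(12)=77, p(13)=101, p(14)=135, p(15)=176, p(16)=231, p(17)=297, p(18)=385, p(19)=490, p(20)=627, p(21)=792, p(22)=1002, p(23)=1255, p(24)=1575, p(25)=1958, p(26)=2436, p(27)=3010, p(28)=3718, p(29)=4565, p(30)=5604, p(31)=6842, p(32)=8349, p(33)=10143, p(34)=12310, p(35)=14883, p(36)=17977, p(37)=21637, p(38)=26015, p(39)=31185, p(40)=37338, p(41)=44583, p(42)=53174, p(43)=63261, p(44)=75175, p(45)=89134, p(46)=105558, p(47)=124754, p(48)=147273, p(49)=173525, p(50)=204226, p(51)=239943, p(52)=281589, p(53)=329931, p(54)=386155, p(55)=451276, p(56)=526823, p(57)=614154, p(58)=715220, p(59)=831820, p(60)=966467, p(61)=1121505, p(62)=1300156, p(63)=1505499, p(64)=1741630, p(65)=2012558, p(66)=2323520, p(67)=2679689, p(68)=3087735, p(69)=3554345, p(70)=4087968, p(71)=4697205, p(72)=5392783, p(73)=6185689, p(74)=7089500, p(75)=8118264, p(76)=9289091, p(77)=10619863, p(78)=12132164, p(79)=13848650, p(80)=15796476, p(81)=18004327, p(82)=20506255, p(83)=23338469, p(84)=26543660, p(85)=30167357, p(86)=34262962, p(87)=38887673, p(88)=44108109, p(89)=49995925, p(90)=56634173, p(91)=64112359, p(92)=72533807, p(93)=82010177, p(94)=92669720, p(95)=104651419, p(96)=118114304, p(97)=133230930, p(98)=150198136, p(99)=169229875, p(100)=190569292, p(101)=214481126, p(102)=241265379, p(103)=271248950, p(104)=304801365.
Final step: p(105) = p(104) + p(103) - p(100) - p(98) + p(93) + p(90) - p(83) - p(79) + p(70) + p(65) - p(54) - p(48) + p(35) + p(28) - p(13) - p(5)
= 304801365 + 271248950 - 190569292 - 150198136 + 82010177 + 56634173 - 23338469 - 13848650 + 4087968 + 2012558 - 386155 - 147273 + 14883 + 3718 - 101 - 7
= 342325709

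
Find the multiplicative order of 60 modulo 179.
89

179 is prime, so ord(60) divides φ(179) = 178.
Divisors of 178: 1, 2, 89, 178.
Repeated squaring: 60^1 ≡ 60, 60^2 ≡ 20, 60^4 ≡ 42, 60^8 ≡ 153, 60^16 ≡ 139, 60^32 ≡ 168, 60^64 ≡ 121, 60^128 ≡ 142 (mod 179).
Test 60^d mod 179 for each divisor d in increasing order:
60^1 ≡ 60
60^2 ≡ 20
60^89 = 60^64·60^16·60^8·60^1 ≡ 1  ← first divisor giving 1
The order is 89.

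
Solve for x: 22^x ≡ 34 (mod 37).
20

Baby-step giant-step with step n = ⌈√37⌉ = 7.
Baby steps 22^j mod 37 (j:value) for j=0..6: 0:1, 1:22, 2:3, 3:29, 4:9, 5:13, 6:27.
Giant-step multiplier: 22^(-7) ≡ 22^(36-7) = 22^29 ≡ 19 (mod 37).
Giant steps γ_i = 34·19^i mod 37: γ_0=34, γ_1=17, γ_2=27 (in table at j=6).
x = i·n + j = 2·7 + 6 = 20.
Check: 22^20 ≡ 34 (mod 37).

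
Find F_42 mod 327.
253

Matrix identity: Q^n = [[F_(n+1), F_n], [F_n, F_(n-1)]] with Q = [[1,1],[1,0]].
n = 42 = 101010₂. Square-and-multiply, entries mod 327:
Q^1 = [[1,1],[1,0]]
Q^2 = (Q^1)² = [[2,1],[1,1]]
Q^5 = (Q^2)²·Q = [[8,5],[5,3]]
Q^10 = (Q^5)² = [[89,55],[55,34]]
Q^21 = (Q^10)²·Q = [[53,155],[155,225]]
Q^42 = (Q^21)² = [[20,253],[253,94]]
F_42 mod 327 = Q^42[0][1] = 253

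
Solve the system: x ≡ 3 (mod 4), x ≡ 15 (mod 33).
15

Using Chinese Remainder Theorem:
M = 4 × 33 = 132
M1 = 33, M2 = 4
y1 = 33^(-1) mod 4 = 1
y2 = 4^(-1) mod 33 = 25
x = (3×33×1 + 15×4×25) mod 132 = 15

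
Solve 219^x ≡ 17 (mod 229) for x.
12

Baby-step giant-step with step n = ⌈√229⌉ = 16.
Baby steps 219^j mod 229 (j:value) for j=0..15: 0:1, 1:219, 2:100, 3:145, 4:153, 5:73, 6:186, 7:201, 8:51, 9:177, 10:62, 11:67, 12:17, 13:59, 14:97, 15:175.
h = 17 is already in the table at j=12, so x = 12.
Check: 219^12 ≡ 17 (mod 229).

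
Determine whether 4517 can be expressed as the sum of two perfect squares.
46² + 49² (a=46, b=49)

Factorization: 4517 = 4517
By Fermat: n is sum of two squares iff every prime p ≡ 3 (mod 4) appears to even power.
All primes ≡ 3 (mod 4) appear to even power.
Search a = 0, 1, 2, … for 4517 - a² a perfect square: first hit at a = 46: 4517 - 2116 = 2401 = 49².
4517 = 46² + 49² = 2116 + 2401 ✓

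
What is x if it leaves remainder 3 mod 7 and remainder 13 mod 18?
31

Using Chinese Remainder Theorem:
M = 7 × 18 = 126
M1 = 18, M2 = 7
y1 = 18^(-1) mod 7 = 2
y2 = 7^(-1) mod 18 = 13
x = (3×18×2 + 13×7×13) mod 126 = 31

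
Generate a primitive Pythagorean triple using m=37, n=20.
(969, 1480, 1769)

Euclid's formula: a = m² - n², b = 2mn, c = m² + n²
m = 37, n = 20
a = 37² - 20² = 1369 - 400 = 969
b = 2 × 37 × 20 = 1480
c = 37² + 20² = 1369 + 400 = 1769
Verification: 969² + 1480² = 938961 + 2190400 = 3129361 = 1769² ✓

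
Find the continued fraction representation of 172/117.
[1; 2, 7, 1, 6]

Euclidean algorithm steps:
172 = 1 × 117 + 55
117 = 2 × 55 + 7
55 = 7 × 7 + 6
7 = 1 × 6 + 1
6 = 6 × 1 + 0
Continued fraction: [1; 2, 7, 1, 6]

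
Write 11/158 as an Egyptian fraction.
1/15 + 1/339 + 1/267810

Greedy algorithm:
11/158: ceiling(158/11) = 15, use 1/15
7/2370: ceiling(2370/7) = 339, use 1/339
1/267810: ceiling(267810/1) = 267810, use 1/267810
Result: 11/158 = 1/15 + 1/339 + 1/267810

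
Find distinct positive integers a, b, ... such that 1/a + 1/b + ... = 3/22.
1/8 + 1/88

Greedy algorithm:
3/22: ceiling(22/3) = 8, use 1/8
1/88: ceiling(88/1) = 88, use 1/88
Result: 3/22 = 1/8 + 1/88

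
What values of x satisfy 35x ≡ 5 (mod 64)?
x ≡ 55 (mod 64)

gcd(35, 64) = 1, which divides 5, so solutions exist.
Find 35^(-1) mod 64 by the extended Euclidean algorithm:
64 = 1 × 35 + 29  ⟹  29 = (1)·64 + (-1)·35
35 = 1 × 29 + 6  ⟹  6 = (-1)·64 + (2)·35
29 = 4 × 6 + 5  ⟹  5 = (5)·64 + (-9)·35
6 = 1 × 5 + 1  ⟹  1 = (-6)·64 + (11)·35
So (11)·35 ≡ 1 (mod 64), i.e. 35^(-1) ≡ 11 (mod 64).
x ≡ 11 × 5 = 55 ≡ 55 (mod 64).
Check: 35 × 55 = 1925 ≡ 5 (mod 64).
Unique solution: x ≡ 55 (mod 64)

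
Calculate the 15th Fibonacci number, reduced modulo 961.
610

Matrix identity: Q^n = [[F_(n+1), F_n], [F_n, F_(n-1)]] with Q = [[1,1],[1,0]].
n = 15 = 1111₂. Square-and-multiply, entries mod 961:
Q^1 = [[1,1],[1,0]]
Q^3 = (Q^1)²·Q = [[3,2],[2,1]]
Q^7 = (Q^3)²·Q = [[21,13],[13,8]]
Q^15 = (Q^7)²·Q = [[26,610],[610,377]]
F_15 mod 961 = Q^15[0][1] = 610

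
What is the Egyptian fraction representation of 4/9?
1/3 + 1/9

Greedy algorithm:
4/9: ceiling(9/4) = 3, use 1/3
1/9: ceiling(9/1) = 9, use 1/9
Result: 4/9 = 1/3 + 1/9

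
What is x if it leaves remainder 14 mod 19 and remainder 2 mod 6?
14

Using Chinese Remainder Theorem:
M = 19 × 6 = 114
M1 = 6, M2 = 19
y1 = 6^(-1) mod 19 = 16
y2 = 19^(-1) mod 6 = 1
x = (14×6×16 + 2×19×1) mod 114 = 14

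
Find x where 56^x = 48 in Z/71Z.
10

Baby-step giant-step with step n = ⌈√71⌉ = 9.
Baby steps 56^j mod 71 (j:value) for j=0..8: 0:1, 1:56, 2:12, 3:33, 4:2, 5:41, 6:24, 7:66, 8:4.
Giant-step multiplier: 56^(-9) ≡ 56^(70-9) = 56^61 ≡ 13 (mod 71).
Giant steps γ_i = 48·13^i mod 71: γ_0=48, γ_1=56 (in table at j=1).
x = i·n + j = 1·9 + 1 = 10.
Check: 56^10 ≡ 48 (mod 71).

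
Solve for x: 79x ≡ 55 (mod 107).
x ≡ 63 (mod 107)

gcd(79, 107) = 1, which divides 55, so solutions exist.
Find 79^(-1) mod 107 by the extended Euclidean algorithm:
107 = 1 × 79 + 28  ⟹  28 = (1)·107 + (-1)·79
79 = 2 × 28 + 23  ⟹  23 = (-2)·107 + (3)·79
28 = 1 × 23 + 5  ⟹  5 = (3)·107 + (-4)·79
23 = 4 × 5 + 3  ⟹  3 = (-14)·107 + (19)·79
5 = 1 × 3 + 2  ⟹  2 = (17)·107 + (-23)·79
3 = 1 × 2 + 1  ⟹  1 = (-31)·107 + (42)·79
So (42)·79 ≡ 1 (mod 107), i.e. 79^(-1) ≡ 42 (mod 107).
x ≡ 42 × 55 = 2310 ≡ 63 (mod 107).
Check: 79 × 63 = 4977 ≡ 55 (mod 107).
Unique solution: x ≡ 63 (mod 107)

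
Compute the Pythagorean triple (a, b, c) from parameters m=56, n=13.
(2967, 1456, 3305)

Euclid's formula: a = m² - n², b = 2mn, c = m² + n²
m = 56, n = 13
a = 56² - 13² = 3136 - 169 = 2967
b = 2 × 56 × 13 = 1456
c = 56² + 13² = 3136 + 169 = 3305
Verification: 2967² + 1456² = 8803089 + 2119936 = 10923025 = 3305² ✓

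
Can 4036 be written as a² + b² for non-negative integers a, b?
30² + 56² (a=30, b=56)

Factorization: 4036 = 2^2 × 1009
By Fermat: n is sum of two squares iff every prime p ≡ 3 (mod 4) appears to even power.
All primes ≡ 3 (mod 4) appear to even power.
Search a = 0, 1, 2, … for 4036 - a² a perfect square: first hit at a = 30: 4036 - 900 = 3136 = 56².
4036 = 30² + 56² = 900 + 3136 ✓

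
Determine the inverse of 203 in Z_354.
143

gcd(203, 354) = 1, so the inverse exists.
Extended Euclidean algorithm on (354, 203):
354 = 1 × 203 + 151  ⟹  151 = (1)·354 + (-1)·203
203 = 1 × 151 + 52  ⟹  52 = (-1)·354 + (2)·203
151 = 2 × 52 + 47  ⟹  47 = (3)·354 + (-5)·203
52 = 1 × 47 + 5  ⟹  5 = (-4)·354 + (7)·203
47 = 9 × 5 + 2  ⟹  2 = (39)·354 + (-68)·203
5 = 2 × 2 + 1  ⟹  1 = (-82)·354 + (143)·203
So (143)·203 ≡ 1 (mod 354), i.e. 203^(-1) ≡ 143 (mod 354).
Check: 203 × 143 = 29029 ≡ 1 (mod 354)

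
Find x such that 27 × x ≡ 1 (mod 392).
363

gcd(27, 392) = 1, so the inverse exists.
Extended Euclidean algorithm on (392, 27):
392 = 14 × 27 + 14  ⟹  14 = (1)·392 + (-14)·27
27 = 1 × 14 + 13  ⟹  13 = (-1)·392 + (15)·27
14 = 1 × 13 + 1  ⟹  1 = (2)·392 + (-29)·27
So (-29)·27 ≡ 1 (mod 392), i.e. 27^(-1) ≡ -29 ≡ 363 (mod 392).
Check: 27 × 363 = 9801 ≡ 1 (mod 392)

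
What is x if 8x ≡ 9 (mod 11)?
x ≡ 8 (mod 11)

gcd(8, 11) = 1, which divides 9, so solutions exist.
Find 8^(-1) mod 11 by the extended Euclidean algorithm:
11 = 1 × 8 + 3  ⟹  3 = (1)·11 + (-1)·8
8 = 2 × 3 + 2  ⟹  2 = (-2)·11 + (3)·8
3 = 1 × 2 + 1  ⟹  1 = (3)·11 + (-4)·8
So (-4)·8 ≡ 1 (mod 11), i.e. 8^(-1) ≡ -4 ≡ 7 (mod 11).
x ≡ 7 × 9 = 63 ≡ 8 (mod 11).
Check: 8 × 8 = 64 ≡ 9 (mod 11).
Unique solution: x ≡ 8 (mod 11)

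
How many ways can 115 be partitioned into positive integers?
1064144451

p(n) counts ways to write n as a sum of positive integers (order ignored).
Euler's pentagonal recurrence: p(k) = p(k-1) + p(k-2) - p(k-5) - p(k-7) + p(k-12) + p(k-15) - ... (offsets j(3j∓1)/2, signs ++--, p(0)=1, p(<0)=0).
DP table for k = 0..114: p(0)=1, p(1)=1, p(2)=2, p(3)=3, p(4)=5, p(5)=7, p(6)=11, p(7)=15, p(8)=22, p(9)=30, p(10)=42, p(11)=56, p(12)=77, p(13)=101, p(14)=135, p(15)=176, p(16)=231, p(17)=297, p(18)=385, p(19)=490, p(20)=627, p(21)=792, p(22)=1002, p(23)=1255, p(24)=1575, p(25)=1958, p(26)=2436, p(27)=3010, p(28)=3718, p(29)=4565, p(30)=5604, p(31)=6842, p(32)=8349, p(33)=10143, p(34)=12310, p(35)=14883, p(36)=17977, p(37)=21637, p(38)=26015, p(39)=31185, p(40)=37338, p(41)=44583, p(42)=53174, p(43)=63261, p(44)=75175, p(45)=89134, p(46)=105558, p(47)=124754, p(48)=147273, p(49)=173525, p(50)=204226, p(51)=239943, p(52)=281589, p(53)=329931, p(54)=386155, p(55)=451276, p(56)=526823, p(57)=614154, p(58)=715220, p(59)=831820, p(60)=966467, p(61)=1121505, p(62)=1300156, p(63)=1505499, p(64)=1741630, p(65)=2012558, p(66)=2323520, p(67)=2679689, p(68)=3087735, p(69)=3554345, p(70)=4087968, p(71)=4697205, p(72)=5392783, p(73)=6185689, p(74)=7089500, p(75)=8118264, p(76)=9289091, p(77)=10619863, p(78)=12132164, p(79)=13848650, p(80)=15796476, p(81)=18004327, p(82)=20506255, p(83)=23338469, p(84)=26543660, p(85)=30167357, p(86)=34262962, p(87)=38887673, p(88)=44108109, p(89)=49995925, p(90)=56634173, p(91)=64112359, p(92)=72533807, p(93)=82010177, p(94)=92669720, p(95)=104651419, p(96)=118114304, p(97)=133230930, p(98)=150198136, p(99)=169229875, p(100)=190569292, p(101)=214481126, p(102)=241265379, p(103)=271248950, p(104)=304801365, p(105)=342325709, p(106)=384276336, p(107)=431149389, p(108)=483502844, p(109)=541946240, p(110)=607163746, p(111)=679903203, p(112)=761002156, p(113)=851376628, p(114)=952050665.
Final step: p(115) = p(114) + p(113) - p(110) - p(108) + p(103) + p(100) - p(93) - p(89) + p(80) + p(75) - p(64) - p(58) + p(45) + p(38) - p(23) - p(15)
= 952050665 + 851376628 - 607163746 - 483502844 + 271248950 + 190569292 - 82010177 - 49995925 + 15796476 + 8118264 - 1741630 - 715220 + 89134 + 26015 - 1255 - 176
= 1064144451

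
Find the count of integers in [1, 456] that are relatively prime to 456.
144

456 = 2^3 × 3 × 19
φ(n) = n × ∏(1 - 1/p) for each prime p dividing n
φ(456) = 456 × (1 - 1/2) × (1 - 1/3) × (1 - 1/19) = 144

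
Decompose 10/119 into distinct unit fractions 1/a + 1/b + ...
1/12 + 1/1428

Greedy algorithm:
10/119: ceiling(119/10) = 12, use 1/12
1/1428: ceiling(1428/1) = 1428, use 1/1428
Result: 10/119 = 1/12 + 1/1428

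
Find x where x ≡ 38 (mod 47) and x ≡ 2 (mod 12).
38

Using Chinese Remainder Theorem:
M = 47 × 12 = 564
M1 = 12, M2 = 47
y1 = 12^(-1) mod 47 = 4
y2 = 47^(-1) mod 12 = 11
x = (38×12×4 + 2×47×11) mod 564 = 38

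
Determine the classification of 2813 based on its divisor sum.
deficient

Proper divisors of 2813: sum = 1 + 29 + 97 = 127
Since 127 < 2813, 2813 is deficient.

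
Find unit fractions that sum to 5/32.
1/7 + 1/75 + 1/16800

Greedy algorithm:
5/32: ceiling(32/5) = 7, use 1/7
3/224: ceiling(224/3) = 75, use 1/75
1/16800: ceiling(16800/1) = 16800, use 1/16800
Result: 5/32 = 1/7 + 1/75 + 1/16800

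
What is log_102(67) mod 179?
122

Baby-step giant-step with step n = ⌈√179⌉ = 14.
Baby steps 102^j mod 179 (j:value) for j=0..13: 0:1, 1:102, 2:22, 3:96, 4:126, 5:143, 6:87, 7:103, 8:124, 9:118, 10:43, 11:90, 12:51, 13:11.
Giant-step multiplier: 102^(-14) ≡ 102^(178-14) = 102^164 ≡ 138 (mod 179).
Giant steps γ_i = 67·138^i mod 179: γ_0=67, γ_1=117, γ_2=36, γ_3=135, γ_4=14, γ_5=142, γ_6=85, γ_7=95, γ_8=43 (in table at j=10).
x = i·n + j = 8·14 + 10 = 122.
Check: 102^122 ≡ 67 (mod 179).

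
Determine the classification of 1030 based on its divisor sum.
deficient

Proper divisors of 1030: sum = 1 + 2 + 5 + 10 + 103 + 206 + 515 = 842
Since 842 < 1030, 1030 is deficient.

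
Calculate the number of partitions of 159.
97662728555

p(n) counts ways to write n as a sum of positive integers (order ignored).
Euler's pentagonal recurrence: p(k) = p(k-1) + p(k-2) - p(k-5) - p(k-7) + p(k-12) + p(k-15) - ... (offsets j(3j∓1)/2, signs ++--, p(0)=1, p(<0)=0).
DP table for k = 0..158: p(0)=1, p(1)=1, p(2)=2, p(3)=3, p(4)=5, p(5)=7, p(6)=11, p(7)=15, p(8)=22, p(9)=30, p(10)=42, p(11)=56, p(12)=77, p(13)=101, p(14)=135, p(15)=176, p(16)=231, p(17)=297, p(18)=385, p(19)=490, p(20)=627, p(21)=792, p(22)=1002, p(23)=1255, p(24)=1575, p(25)=1958, p(26)=2436, p(27)=3010, p(28)=3718, p(29)=4565, p(30)=5604, p(31)=6842, p(32)=8349, p(33)=10143, p(34)=12310, p(35)=14883, p(36)=17977, p(37)=21637, p(38)=26015, p(39)=31185, p(40)=37338, p(41)=44583, p(42)=53174, p(43)=63261, p(44)=75175, p(45)=89134, p(46)=105558, p(47)=124754, p(48)=147273, p(49)=173525, p(50)=204226, p(51)=239943, p(52)=281589, p(53)=329931, p(54)=386155, p(55)=451276, p(56)=526823, p(57)=614154, p(58)=715220, p(59)=831820, p(60)=966467, p(61)=1121505, p(62)=1300156, p(63)=1505499, p(64)=1741630, p(65)=2012558, p(66)=2323520, p(67)=2679689, p(68)=3087735, p(69)=3554345, p(70)=4087968, p(71)=4697205, p(72)=5392783, p(73)=6185689, p(74)=7089500, p(75)=8118264, p(76)=9289091, p(77)=10619863, p(78)=12132164, p(79)=13848650, p(80)=15796476, p(81)=18004327, p(82)=20506255, p(83)=23338469, p(84)=26543660, p(85)=30167357, p(86)=34262962, p(87)=38887673, p(88)=44108109, p(89)=49995925, p(90)=56634173, p(91)=64112359, p(92)=72533807, p(93)=82010177, p(94)=92669720, p(95)=104651419, p(96)=118114304, p(97)=133230930, p(98)=150198136, p(99)=169229875, p(100)=190569292, p(101)=214481126, p(102)=241265379, p(103)=271248950, p(104)=304801365, p(105)=342325709, p(106)=384276336, p(107)=431149389, p(108)=483502844, p(109)=541946240, p(110)=607163746, p(111)=679903203, p(112)=761002156, p(113)=851376628, p(114)=952050665, p(115)=1064144451, p(116)=1188908248, p(117)=1327710076, p(118)=1482074143, p(119)=1653668665, p(120)=1844349560, p(121)=2056148051, p(122)=2291320912, p(123)=2552338241, p(124)=2841940500, p(125)=3163127352, p(126)=3519222692, p(127)=3913864295, p(128)=4351078600, p(129)=4835271870, p(130)=5371315400, p(131)=5964539504, p(132)=6620830889, p(133)=7346629512, p(134)=8149040695, p(135)=9035836076, p(136)=10015581680, p(137)=11097645016, p(138)=12292341831, p(139)=13610949895, p(140)=15065878135, p(141)=16670689208, p(142)=18440293320, p(143)=20390982757, p(144)=22540654445, p(145)=24908858009, p(146)=27517052599, p(147)=30388671978, p(148)=33549419497, p(149)=37027355200, p(150)=40853235313, p(151)=45060624582, p(152)=49686288421, p(153)=54770336324, p(154)=60356673280, p(155)=66493182097, p(156)=73232243759, p(157)=80630964769, p(158)=88751778802.
Final step: p(159) = p(158) + p(157) - p(154) - p(152) + p(147) + p(144) - p(137) - p(133) + p(124) + p(119) - p(108) - p(102) + p(89) + p(82) - p(67) - p(59) + p(42) + p(33) - p(14) - p(4)
= 88751778802 + 80630964769 - 60356673280 - 49686288421 + 30388671978 + 22540654445 - 11097645016 - 7346629512 + 2841940500 + 1653668665 - 483502844 - 241265379 + 49995925 + 20506255 - 2679689 - 831820 + 53174 + 10143 - 135 - 5
= 97662728555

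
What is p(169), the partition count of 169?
250438925115

p(n) counts ways to write n as a sum of positive integers (order ignored).
Euler's pentagonal recurrence: p(k) = p(k-1) + p(k-2) - p(k-5) - p(k-7) + p(k-12) + p(k-15) - ... (offsets j(3j∓1)/2, signs ++--, p(0)=1, p(<0)=0).
DP table for k = 0..168: p(0)=1, p(1)=1, p(2)=2, p(3)=3, p(4)=5, p(5)=7, p(6)=11, p(7)=15, p(8)=22, p(9)=30, p(10)=42, p(11)=56, p(12)=77, p(13)=101, p(14)=135, p(15)=176, p(16)=231, p(17)=297, p(18)=385, p(19)=490, p(20)=627, p(21)=792, p(22)=1002, p(23)=1255, p(24)=1575, p(25)=1958, p(26)=2436, p(27)=3010, p(28)=3718, p(29)=4565, p(30)=5604, p(31)=6842, p(32)=8349, p(33)=10143, p(34)=12310, p(35)=14883, p(36)=17977, p(37)=21637, p(38)=26015, p(39)=31185, p(40)=37338, p(41)=44583, p(42)=53174, p(43)=63261, p(44)=75175, p(45)=89134, p(46)=105558, p(47)=124754, p(48)=147273, p(49)=173525, p(50)=204226, p(51)=239943, p(52)=281589, p(53)=329931, p(54)=386155, p(55)=451276, p(56)=526823, p(57)=614154, p(58)=715220, p(59)=831820, p(60)=966467, p(61)=1121505, p(62)=1300156, p(63)=1505499, p(64)=1741630, p(65)=2012558, p(66)=2323520, p(67)=2679689, p(68)=3087735, p(69)=3554345, p(70)=4087968, p(71)=4697205, p(72)=5392783, p(73)=6185689, p(74)=7089500, p(75)=8118264, p(76)=9289091, p(77)=10619863, p(78)=12132164, p(79)=13848650, p(80)=15796476, p(81)=18004327, p(82)=20506255, p(83)=23338469, p(84)=26543660, p(85)=30167357, p(86)=34262962, p(87)=38887673, p(88)=44108109, p(89)=49995925, p(90)=56634173, p(91)=64112359, p(92)=72533807, p(93)=82010177, p(94)=92669720, p(95)=104651419, p(96)=118114304, p(97)=133230930, p(98)=150198136, p(99)=169229875, p(100)=190569292, p(101)=214481126, p(102)=241265379, p(103)=271248950, p(104)=304801365, p(105)=342325709, p(106)=384276336, p(107)=431149389, p(108)=483502844, p(109)=541946240, p(110)=607163746, p(111)=679903203, p(112)=761002156, p(113)=851376628, p(114)=952050665, p(115)=1064144451, p(116)=1188908248, p(117)=1327710076, p(118)=1482074143, p(119)=1653668665, p(120)=1844349560, p(121)=2056148051, p(122)=2291320912, p(123)=2552338241, p(124)=2841940500, p(125)=3163127352, p(126)=3519222692, p(127)=3913864295, p(128)=4351078600, p(129)=4835271870, p(130)=5371315400, p(131)=5964539504, p(132)=6620830889, p(133)=7346629512, p(134)=8149040695, p(135)=9035836076, p(136)=10015581680, p(137)=11097645016, p(138)=12292341831, p(139)=13610949895, p(140)=15065878135, p(141)=16670689208, p(142)=18440293320, p(143)=20390982757, p(144)=22540654445, p(145)=24908858009, p(146)=27517052599, p(147)=30388671978, p(148)=33549419497, p(149)=37027355200, p(150)=40853235313, p(151)=45060624582, p(152)=49686288421, p(153)=54770336324, p(154)=60356673280, p(155)=66493182097, p(156)=73232243759, p(157)=80630964769, p(158)=88751778802, p(159)=97662728555, p(160)=107438159466, p(161)=118159068427, p(162)=129913904637, p(163)=142798995930, p(164)=156919475295, p(165)=172389800255, p(166)=189334822579, p(167)=207890420102, p(168)=228204732751.
Final step: p(169) = p(168) + p(167) - p(164) - p(162) + p(157) + p(154) - p(147) - p(143) + p(134) + p(129) - p(118) - p(112) + p(99) + p(92) - p(77) - p(69) + p(52) + p(43) - p(24) - p(14)
= 228204732751 + 207890420102 - 156919475295 - 129913904637 + 80630964769 + 60356673280 - 30388671978 - 20390982757 + 8149040695 + 4835271870 - 1482074143 - 761002156 + 169229875 + 72533807 - 10619863 - 3554345 + 281589 + 63261 - 1575 - 135
= 250438925115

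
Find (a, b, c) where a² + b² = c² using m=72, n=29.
(4343, 4176, 6025)

Euclid's formula: a = m² - n², b = 2mn, c = m² + n²
m = 72, n = 29
a = 72² - 29² = 5184 - 841 = 4343
b = 2 × 72 × 29 = 4176
c = 72² + 29² = 5184 + 841 = 6025
Verification: 4343² + 4176² = 18861649 + 17438976 = 36300625 = 6025² ✓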